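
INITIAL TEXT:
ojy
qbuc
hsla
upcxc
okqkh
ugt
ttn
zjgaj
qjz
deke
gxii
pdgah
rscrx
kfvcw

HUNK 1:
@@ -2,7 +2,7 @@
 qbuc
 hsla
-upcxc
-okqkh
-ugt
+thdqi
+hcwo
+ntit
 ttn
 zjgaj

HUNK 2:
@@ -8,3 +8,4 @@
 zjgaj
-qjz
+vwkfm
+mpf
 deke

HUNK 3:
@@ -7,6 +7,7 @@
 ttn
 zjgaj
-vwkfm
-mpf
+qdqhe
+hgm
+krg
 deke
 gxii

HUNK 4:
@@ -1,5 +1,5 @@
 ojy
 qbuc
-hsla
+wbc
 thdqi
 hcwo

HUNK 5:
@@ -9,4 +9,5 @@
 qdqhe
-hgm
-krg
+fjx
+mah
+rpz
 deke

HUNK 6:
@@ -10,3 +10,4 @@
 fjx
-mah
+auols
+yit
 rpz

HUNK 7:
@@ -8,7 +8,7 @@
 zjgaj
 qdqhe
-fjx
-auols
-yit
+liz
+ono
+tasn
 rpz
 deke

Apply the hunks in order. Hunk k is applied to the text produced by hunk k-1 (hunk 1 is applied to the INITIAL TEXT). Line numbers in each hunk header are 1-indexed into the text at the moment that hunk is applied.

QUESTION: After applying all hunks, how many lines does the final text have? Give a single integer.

Answer: 18

Derivation:
Hunk 1: at line 2 remove [upcxc,okqkh,ugt] add [thdqi,hcwo,ntit] -> 14 lines: ojy qbuc hsla thdqi hcwo ntit ttn zjgaj qjz deke gxii pdgah rscrx kfvcw
Hunk 2: at line 8 remove [qjz] add [vwkfm,mpf] -> 15 lines: ojy qbuc hsla thdqi hcwo ntit ttn zjgaj vwkfm mpf deke gxii pdgah rscrx kfvcw
Hunk 3: at line 7 remove [vwkfm,mpf] add [qdqhe,hgm,krg] -> 16 lines: ojy qbuc hsla thdqi hcwo ntit ttn zjgaj qdqhe hgm krg deke gxii pdgah rscrx kfvcw
Hunk 4: at line 1 remove [hsla] add [wbc] -> 16 lines: ojy qbuc wbc thdqi hcwo ntit ttn zjgaj qdqhe hgm krg deke gxii pdgah rscrx kfvcw
Hunk 5: at line 9 remove [hgm,krg] add [fjx,mah,rpz] -> 17 lines: ojy qbuc wbc thdqi hcwo ntit ttn zjgaj qdqhe fjx mah rpz deke gxii pdgah rscrx kfvcw
Hunk 6: at line 10 remove [mah] add [auols,yit] -> 18 lines: ojy qbuc wbc thdqi hcwo ntit ttn zjgaj qdqhe fjx auols yit rpz deke gxii pdgah rscrx kfvcw
Hunk 7: at line 8 remove [fjx,auols,yit] add [liz,ono,tasn] -> 18 lines: ojy qbuc wbc thdqi hcwo ntit ttn zjgaj qdqhe liz ono tasn rpz deke gxii pdgah rscrx kfvcw
Final line count: 18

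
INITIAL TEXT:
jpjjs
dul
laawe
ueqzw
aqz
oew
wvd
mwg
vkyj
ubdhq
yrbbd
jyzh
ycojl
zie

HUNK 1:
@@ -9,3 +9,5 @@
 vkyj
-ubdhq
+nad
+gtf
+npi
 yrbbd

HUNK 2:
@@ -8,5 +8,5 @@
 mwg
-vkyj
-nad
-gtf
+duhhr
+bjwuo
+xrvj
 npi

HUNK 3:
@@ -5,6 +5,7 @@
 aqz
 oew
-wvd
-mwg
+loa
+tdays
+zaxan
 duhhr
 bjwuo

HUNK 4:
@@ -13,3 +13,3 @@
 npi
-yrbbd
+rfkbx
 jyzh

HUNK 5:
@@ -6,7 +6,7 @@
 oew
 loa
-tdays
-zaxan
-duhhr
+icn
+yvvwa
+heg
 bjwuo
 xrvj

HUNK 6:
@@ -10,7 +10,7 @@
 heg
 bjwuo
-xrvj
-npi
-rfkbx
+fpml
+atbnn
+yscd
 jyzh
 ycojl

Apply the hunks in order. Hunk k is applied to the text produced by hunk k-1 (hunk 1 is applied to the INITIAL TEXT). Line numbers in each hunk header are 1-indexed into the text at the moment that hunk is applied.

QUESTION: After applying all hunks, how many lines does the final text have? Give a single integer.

Hunk 1: at line 9 remove [ubdhq] add [nad,gtf,npi] -> 16 lines: jpjjs dul laawe ueqzw aqz oew wvd mwg vkyj nad gtf npi yrbbd jyzh ycojl zie
Hunk 2: at line 8 remove [vkyj,nad,gtf] add [duhhr,bjwuo,xrvj] -> 16 lines: jpjjs dul laawe ueqzw aqz oew wvd mwg duhhr bjwuo xrvj npi yrbbd jyzh ycojl zie
Hunk 3: at line 5 remove [wvd,mwg] add [loa,tdays,zaxan] -> 17 lines: jpjjs dul laawe ueqzw aqz oew loa tdays zaxan duhhr bjwuo xrvj npi yrbbd jyzh ycojl zie
Hunk 4: at line 13 remove [yrbbd] add [rfkbx] -> 17 lines: jpjjs dul laawe ueqzw aqz oew loa tdays zaxan duhhr bjwuo xrvj npi rfkbx jyzh ycojl zie
Hunk 5: at line 6 remove [tdays,zaxan,duhhr] add [icn,yvvwa,heg] -> 17 lines: jpjjs dul laawe ueqzw aqz oew loa icn yvvwa heg bjwuo xrvj npi rfkbx jyzh ycojl zie
Hunk 6: at line 10 remove [xrvj,npi,rfkbx] add [fpml,atbnn,yscd] -> 17 lines: jpjjs dul laawe ueqzw aqz oew loa icn yvvwa heg bjwuo fpml atbnn yscd jyzh ycojl zie
Final line count: 17

Answer: 17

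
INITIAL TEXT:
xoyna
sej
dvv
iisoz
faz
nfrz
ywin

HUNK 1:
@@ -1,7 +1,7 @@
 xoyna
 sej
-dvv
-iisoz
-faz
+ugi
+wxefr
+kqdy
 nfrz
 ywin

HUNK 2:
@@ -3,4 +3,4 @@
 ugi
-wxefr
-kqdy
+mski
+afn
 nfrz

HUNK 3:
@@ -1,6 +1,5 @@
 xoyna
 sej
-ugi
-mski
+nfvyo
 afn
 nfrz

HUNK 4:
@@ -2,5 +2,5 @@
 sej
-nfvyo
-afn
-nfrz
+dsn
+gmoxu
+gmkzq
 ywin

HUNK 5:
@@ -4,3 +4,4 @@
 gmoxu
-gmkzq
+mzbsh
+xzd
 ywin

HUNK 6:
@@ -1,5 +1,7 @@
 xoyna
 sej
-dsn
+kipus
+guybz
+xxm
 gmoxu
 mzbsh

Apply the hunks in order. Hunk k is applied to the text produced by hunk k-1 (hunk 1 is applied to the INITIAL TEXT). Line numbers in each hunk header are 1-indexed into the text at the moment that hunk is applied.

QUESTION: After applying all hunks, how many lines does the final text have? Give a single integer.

Hunk 1: at line 1 remove [dvv,iisoz,faz] add [ugi,wxefr,kqdy] -> 7 lines: xoyna sej ugi wxefr kqdy nfrz ywin
Hunk 2: at line 3 remove [wxefr,kqdy] add [mski,afn] -> 7 lines: xoyna sej ugi mski afn nfrz ywin
Hunk 3: at line 1 remove [ugi,mski] add [nfvyo] -> 6 lines: xoyna sej nfvyo afn nfrz ywin
Hunk 4: at line 2 remove [nfvyo,afn,nfrz] add [dsn,gmoxu,gmkzq] -> 6 lines: xoyna sej dsn gmoxu gmkzq ywin
Hunk 5: at line 4 remove [gmkzq] add [mzbsh,xzd] -> 7 lines: xoyna sej dsn gmoxu mzbsh xzd ywin
Hunk 6: at line 1 remove [dsn] add [kipus,guybz,xxm] -> 9 lines: xoyna sej kipus guybz xxm gmoxu mzbsh xzd ywin
Final line count: 9

Answer: 9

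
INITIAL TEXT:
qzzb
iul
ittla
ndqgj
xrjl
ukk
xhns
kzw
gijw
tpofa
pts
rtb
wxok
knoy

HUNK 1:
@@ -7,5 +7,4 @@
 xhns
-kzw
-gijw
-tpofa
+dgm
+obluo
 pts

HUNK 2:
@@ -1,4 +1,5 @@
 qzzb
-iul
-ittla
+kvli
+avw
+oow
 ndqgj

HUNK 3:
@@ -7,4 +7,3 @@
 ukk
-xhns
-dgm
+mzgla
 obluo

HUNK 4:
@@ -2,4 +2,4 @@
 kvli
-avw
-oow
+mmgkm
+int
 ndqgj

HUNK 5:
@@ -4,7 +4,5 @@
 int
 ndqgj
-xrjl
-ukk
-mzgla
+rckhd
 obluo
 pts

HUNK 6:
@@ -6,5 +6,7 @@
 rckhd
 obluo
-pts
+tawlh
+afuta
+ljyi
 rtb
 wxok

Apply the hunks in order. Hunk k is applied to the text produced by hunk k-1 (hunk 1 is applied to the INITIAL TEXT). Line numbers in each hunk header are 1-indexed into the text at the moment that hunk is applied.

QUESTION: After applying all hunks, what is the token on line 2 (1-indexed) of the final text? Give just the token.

Hunk 1: at line 7 remove [kzw,gijw,tpofa] add [dgm,obluo] -> 13 lines: qzzb iul ittla ndqgj xrjl ukk xhns dgm obluo pts rtb wxok knoy
Hunk 2: at line 1 remove [iul,ittla] add [kvli,avw,oow] -> 14 lines: qzzb kvli avw oow ndqgj xrjl ukk xhns dgm obluo pts rtb wxok knoy
Hunk 3: at line 7 remove [xhns,dgm] add [mzgla] -> 13 lines: qzzb kvli avw oow ndqgj xrjl ukk mzgla obluo pts rtb wxok knoy
Hunk 4: at line 2 remove [avw,oow] add [mmgkm,int] -> 13 lines: qzzb kvli mmgkm int ndqgj xrjl ukk mzgla obluo pts rtb wxok knoy
Hunk 5: at line 4 remove [xrjl,ukk,mzgla] add [rckhd] -> 11 lines: qzzb kvli mmgkm int ndqgj rckhd obluo pts rtb wxok knoy
Hunk 6: at line 6 remove [pts] add [tawlh,afuta,ljyi] -> 13 lines: qzzb kvli mmgkm int ndqgj rckhd obluo tawlh afuta ljyi rtb wxok knoy
Final line 2: kvli

Answer: kvli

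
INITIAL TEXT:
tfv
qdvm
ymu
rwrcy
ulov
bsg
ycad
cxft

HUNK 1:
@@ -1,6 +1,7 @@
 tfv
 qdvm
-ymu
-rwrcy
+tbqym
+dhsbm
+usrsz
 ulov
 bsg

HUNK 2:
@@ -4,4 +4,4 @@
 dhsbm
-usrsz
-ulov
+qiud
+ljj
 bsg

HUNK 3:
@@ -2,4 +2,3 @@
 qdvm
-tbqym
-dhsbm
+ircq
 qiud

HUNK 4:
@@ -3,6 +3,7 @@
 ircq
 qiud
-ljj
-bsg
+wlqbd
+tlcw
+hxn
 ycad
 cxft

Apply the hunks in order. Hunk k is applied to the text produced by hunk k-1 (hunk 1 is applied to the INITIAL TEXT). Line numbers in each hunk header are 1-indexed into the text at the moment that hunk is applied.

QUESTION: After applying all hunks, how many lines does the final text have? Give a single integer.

Hunk 1: at line 1 remove [ymu,rwrcy] add [tbqym,dhsbm,usrsz] -> 9 lines: tfv qdvm tbqym dhsbm usrsz ulov bsg ycad cxft
Hunk 2: at line 4 remove [usrsz,ulov] add [qiud,ljj] -> 9 lines: tfv qdvm tbqym dhsbm qiud ljj bsg ycad cxft
Hunk 3: at line 2 remove [tbqym,dhsbm] add [ircq] -> 8 lines: tfv qdvm ircq qiud ljj bsg ycad cxft
Hunk 4: at line 3 remove [ljj,bsg] add [wlqbd,tlcw,hxn] -> 9 lines: tfv qdvm ircq qiud wlqbd tlcw hxn ycad cxft
Final line count: 9

Answer: 9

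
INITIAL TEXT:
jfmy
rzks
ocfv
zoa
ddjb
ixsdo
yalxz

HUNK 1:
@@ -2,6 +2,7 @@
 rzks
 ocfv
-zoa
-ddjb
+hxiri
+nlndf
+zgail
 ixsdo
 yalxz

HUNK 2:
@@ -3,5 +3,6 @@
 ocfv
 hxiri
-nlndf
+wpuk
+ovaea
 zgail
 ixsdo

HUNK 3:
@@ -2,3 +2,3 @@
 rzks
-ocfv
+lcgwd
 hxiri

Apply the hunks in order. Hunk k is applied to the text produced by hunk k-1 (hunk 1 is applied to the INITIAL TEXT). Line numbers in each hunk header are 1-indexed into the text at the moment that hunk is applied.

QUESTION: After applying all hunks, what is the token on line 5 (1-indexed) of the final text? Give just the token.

Hunk 1: at line 2 remove [zoa,ddjb] add [hxiri,nlndf,zgail] -> 8 lines: jfmy rzks ocfv hxiri nlndf zgail ixsdo yalxz
Hunk 2: at line 3 remove [nlndf] add [wpuk,ovaea] -> 9 lines: jfmy rzks ocfv hxiri wpuk ovaea zgail ixsdo yalxz
Hunk 3: at line 2 remove [ocfv] add [lcgwd] -> 9 lines: jfmy rzks lcgwd hxiri wpuk ovaea zgail ixsdo yalxz
Final line 5: wpuk

Answer: wpuk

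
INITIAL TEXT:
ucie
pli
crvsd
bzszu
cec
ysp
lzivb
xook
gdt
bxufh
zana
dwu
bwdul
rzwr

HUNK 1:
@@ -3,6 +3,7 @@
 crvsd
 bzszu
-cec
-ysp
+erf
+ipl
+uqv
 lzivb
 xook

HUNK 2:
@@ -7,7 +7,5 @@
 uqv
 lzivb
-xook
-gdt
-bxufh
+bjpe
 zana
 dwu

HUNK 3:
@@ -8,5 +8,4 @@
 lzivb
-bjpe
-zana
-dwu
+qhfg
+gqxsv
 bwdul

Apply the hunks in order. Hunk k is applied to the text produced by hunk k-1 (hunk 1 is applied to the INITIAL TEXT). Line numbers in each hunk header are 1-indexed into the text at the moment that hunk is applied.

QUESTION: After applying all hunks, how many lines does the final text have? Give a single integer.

Answer: 12

Derivation:
Hunk 1: at line 3 remove [cec,ysp] add [erf,ipl,uqv] -> 15 lines: ucie pli crvsd bzszu erf ipl uqv lzivb xook gdt bxufh zana dwu bwdul rzwr
Hunk 2: at line 7 remove [xook,gdt,bxufh] add [bjpe] -> 13 lines: ucie pli crvsd bzszu erf ipl uqv lzivb bjpe zana dwu bwdul rzwr
Hunk 3: at line 8 remove [bjpe,zana,dwu] add [qhfg,gqxsv] -> 12 lines: ucie pli crvsd bzszu erf ipl uqv lzivb qhfg gqxsv bwdul rzwr
Final line count: 12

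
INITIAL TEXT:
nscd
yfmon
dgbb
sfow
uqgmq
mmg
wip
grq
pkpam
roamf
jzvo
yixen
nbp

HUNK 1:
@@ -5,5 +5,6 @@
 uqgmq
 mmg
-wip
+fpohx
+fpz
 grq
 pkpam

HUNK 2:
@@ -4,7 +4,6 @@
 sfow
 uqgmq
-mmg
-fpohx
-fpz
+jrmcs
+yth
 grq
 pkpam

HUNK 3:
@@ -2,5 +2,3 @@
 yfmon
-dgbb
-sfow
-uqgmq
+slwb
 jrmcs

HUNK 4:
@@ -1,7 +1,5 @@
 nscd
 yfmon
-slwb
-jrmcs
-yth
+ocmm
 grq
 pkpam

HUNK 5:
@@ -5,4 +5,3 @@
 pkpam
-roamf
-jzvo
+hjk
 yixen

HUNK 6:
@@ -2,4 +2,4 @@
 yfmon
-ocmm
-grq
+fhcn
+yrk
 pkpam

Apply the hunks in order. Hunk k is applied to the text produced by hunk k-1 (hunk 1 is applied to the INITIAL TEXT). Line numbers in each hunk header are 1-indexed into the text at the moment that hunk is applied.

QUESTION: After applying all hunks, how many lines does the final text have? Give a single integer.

Answer: 8

Derivation:
Hunk 1: at line 5 remove [wip] add [fpohx,fpz] -> 14 lines: nscd yfmon dgbb sfow uqgmq mmg fpohx fpz grq pkpam roamf jzvo yixen nbp
Hunk 2: at line 4 remove [mmg,fpohx,fpz] add [jrmcs,yth] -> 13 lines: nscd yfmon dgbb sfow uqgmq jrmcs yth grq pkpam roamf jzvo yixen nbp
Hunk 3: at line 2 remove [dgbb,sfow,uqgmq] add [slwb] -> 11 lines: nscd yfmon slwb jrmcs yth grq pkpam roamf jzvo yixen nbp
Hunk 4: at line 1 remove [slwb,jrmcs,yth] add [ocmm] -> 9 lines: nscd yfmon ocmm grq pkpam roamf jzvo yixen nbp
Hunk 5: at line 5 remove [roamf,jzvo] add [hjk] -> 8 lines: nscd yfmon ocmm grq pkpam hjk yixen nbp
Hunk 6: at line 2 remove [ocmm,grq] add [fhcn,yrk] -> 8 lines: nscd yfmon fhcn yrk pkpam hjk yixen nbp
Final line count: 8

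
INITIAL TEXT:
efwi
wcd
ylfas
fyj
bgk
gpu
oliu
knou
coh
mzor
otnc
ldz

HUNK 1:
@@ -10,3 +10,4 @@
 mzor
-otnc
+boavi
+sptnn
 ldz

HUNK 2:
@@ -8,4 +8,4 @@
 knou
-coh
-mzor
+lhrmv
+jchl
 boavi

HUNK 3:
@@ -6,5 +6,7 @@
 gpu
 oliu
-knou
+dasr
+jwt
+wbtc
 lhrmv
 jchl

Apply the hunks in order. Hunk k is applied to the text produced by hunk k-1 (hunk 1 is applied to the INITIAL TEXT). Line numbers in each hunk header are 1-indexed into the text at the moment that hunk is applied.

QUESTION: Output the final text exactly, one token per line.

Hunk 1: at line 10 remove [otnc] add [boavi,sptnn] -> 13 lines: efwi wcd ylfas fyj bgk gpu oliu knou coh mzor boavi sptnn ldz
Hunk 2: at line 8 remove [coh,mzor] add [lhrmv,jchl] -> 13 lines: efwi wcd ylfas fyj bgk gpu oliu knou lhrmv jchl boavi sptnn ldz
Hunk 3: at line 6 remove [knou] add [dasr,jwt,wbtc] -> 15 lines: efwi wcd ylfas fyj bgk gpu oliu dasr jwt wbtc lhrmv jchl boavi sptnn ldz

Answer: efwi
wcd
ylfas
fyj
bgk
gpu
oliu
dasr
jwt
wbtc
lhrmv
jchl
boavi
sptnn
ldz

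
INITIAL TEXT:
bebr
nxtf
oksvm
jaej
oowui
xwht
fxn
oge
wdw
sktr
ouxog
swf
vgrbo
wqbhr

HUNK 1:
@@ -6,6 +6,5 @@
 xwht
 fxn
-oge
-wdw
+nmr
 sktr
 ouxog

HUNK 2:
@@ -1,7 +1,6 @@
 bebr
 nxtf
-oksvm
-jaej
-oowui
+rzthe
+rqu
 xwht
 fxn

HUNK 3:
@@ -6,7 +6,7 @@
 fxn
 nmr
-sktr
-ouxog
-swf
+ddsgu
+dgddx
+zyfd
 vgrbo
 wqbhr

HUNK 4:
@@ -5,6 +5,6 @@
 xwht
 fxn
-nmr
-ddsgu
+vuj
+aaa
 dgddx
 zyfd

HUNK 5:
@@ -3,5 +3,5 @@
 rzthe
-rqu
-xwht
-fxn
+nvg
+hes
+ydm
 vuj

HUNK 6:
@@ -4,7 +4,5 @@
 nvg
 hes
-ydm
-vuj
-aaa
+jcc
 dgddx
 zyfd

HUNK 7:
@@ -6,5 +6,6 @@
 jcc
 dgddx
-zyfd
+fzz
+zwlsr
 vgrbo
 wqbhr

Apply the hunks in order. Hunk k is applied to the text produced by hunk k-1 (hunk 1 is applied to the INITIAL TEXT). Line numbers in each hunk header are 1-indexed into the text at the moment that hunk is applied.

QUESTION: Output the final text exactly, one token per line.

Hunk 1: at line 6 remove [oge,wdw] add [nmr] -> 13 lines: bebr nxtf oksvm jaej oowui xwht fxn nmr sktr ouxog swf vgrbo wqbhr
Hunk 2: at line 1 remove [oksvm,jaej,oowui] add [rzthe,rqu] -> 12 lines: bebr nxtf rzthe rqu xwht fxn nmr sktr ouxog swf vgrbo wqbhr
Hunk 3: at line 6 remove [sktr,ouxog,swf] add [ddsgu,dgddx,zyfd] -> 12 lines: bebr nxtf rzthe rqu xwht fxn nmr ddsgu dgddx zyfd vgrbo wqbhr
Hunk 4: at line 5 remove [nmr,ddsgu] add [vuj,aaa] -> 12 lines: bebr nxtf rzthe rqu xwht fxn vuj aaa dgddx zyfd vgrbo wqbhr
Hunk 5: at line 3 remove [rqu,xwht,fxn] add [nvg,hes,ydm] -> 12 lines: bebr nxtf rzthe nvg hes ydm vuj aaa dgddx zyfd vgrbo wqbhr
Hunk 6: at line 4 remove [ydm,vuj,aaa] add [jcc] -> 10 lines: bebr nxtf rzthe nvg hes jcc dgddx zyfd vgrbo wqbhr
Hunk 7: at line 6 remove [zyfd] add [fzz,zwlsr] -> 11 lines: bebr nxtf rzthe nvg hes jcc dgddx fzz zwlsr vgrbo wqbhr

Answer: bebr
nxtf
rzthe
nvg
hes
jcc
dgddx
fzz
zwlsr
vgrbo
wqbhr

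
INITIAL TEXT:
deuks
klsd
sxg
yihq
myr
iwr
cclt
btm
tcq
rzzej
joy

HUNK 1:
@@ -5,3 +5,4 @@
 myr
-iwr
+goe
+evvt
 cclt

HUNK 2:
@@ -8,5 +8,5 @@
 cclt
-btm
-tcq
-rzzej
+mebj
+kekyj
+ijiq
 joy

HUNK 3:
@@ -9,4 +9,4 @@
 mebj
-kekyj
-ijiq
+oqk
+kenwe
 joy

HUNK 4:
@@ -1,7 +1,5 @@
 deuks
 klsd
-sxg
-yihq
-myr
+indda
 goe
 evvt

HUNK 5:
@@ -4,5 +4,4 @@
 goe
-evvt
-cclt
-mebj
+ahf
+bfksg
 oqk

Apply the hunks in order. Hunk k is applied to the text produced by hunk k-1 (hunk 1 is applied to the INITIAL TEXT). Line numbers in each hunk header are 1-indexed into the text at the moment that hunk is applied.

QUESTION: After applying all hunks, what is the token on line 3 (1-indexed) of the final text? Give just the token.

Hunk 1: at line 5 remove [iwr] add [goe,evvt] -> 12 lines: deuks klsd sxg yihq myr goe evvt cclt btm tcq rzzej joy
Hunk 2: at line 8 remove [btm,tcq,rzzej] add [mebj,kekyj,ijiq] -> 12 lines: deuks klsd sxg yihq myr goe evvt cclt mebj kekyj ijiq joy
Hunk 3: at line 9 remove [kekyj,ijiq] add [oqk,kenwe] -> 12 lines: deuks klsd sxg yihq myr goe evvt cclt mebj oqk kenwe joy
Hunk 4: at line 1 remove [sxg,yihq,myr] add [indda] -> 10 lines: deuks klsd indda goe evvt cclt mebj oqk kenwe joy
Hunk 5: at line 4 remove [evvt,cclt,mebj] add [ahf,bfksg] -> 9 lines: deuks klsd indda goe ahf bfksg oqk kenwe joy
Final line 3: indda

Answer: indda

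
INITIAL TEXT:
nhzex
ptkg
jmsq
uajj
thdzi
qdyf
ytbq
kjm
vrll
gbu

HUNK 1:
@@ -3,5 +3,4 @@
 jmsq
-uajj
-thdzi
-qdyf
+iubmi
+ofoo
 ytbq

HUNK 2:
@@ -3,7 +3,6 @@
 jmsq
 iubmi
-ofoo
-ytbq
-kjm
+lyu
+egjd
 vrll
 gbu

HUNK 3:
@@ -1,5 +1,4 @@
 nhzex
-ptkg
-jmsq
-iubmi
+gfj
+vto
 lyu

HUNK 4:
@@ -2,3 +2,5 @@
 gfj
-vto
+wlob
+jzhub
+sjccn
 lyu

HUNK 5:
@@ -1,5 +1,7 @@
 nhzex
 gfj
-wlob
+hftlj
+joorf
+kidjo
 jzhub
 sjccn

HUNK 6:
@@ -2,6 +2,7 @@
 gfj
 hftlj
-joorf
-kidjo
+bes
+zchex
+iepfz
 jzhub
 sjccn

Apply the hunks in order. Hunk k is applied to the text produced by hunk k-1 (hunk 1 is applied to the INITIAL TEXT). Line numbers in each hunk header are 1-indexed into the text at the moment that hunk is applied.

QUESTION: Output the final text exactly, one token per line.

Answer: nhzex
gfj
hftlj
bes
zchex
iepfz
jzhub
sjccn
lyu
egjd
vrll
gbu

Derivation:
Hunk 1: at line 3 remove [uajj,thdzi,qdyf] add [iubmi,ofoo] -> 9 lines: nhzex ptkg jmsq iubmi ofoo ytbq kjm vrll gbu
Hunk 2: at line 3 remove [ofoo,ytbq,kjm] add [lyu,egjd] -> 8 lines: nhzex ptkg jmsq iubmi lyu egjd vrll gbu
Hunk 3: at line 1 remove [ptkg,jmsq,iubmi] add [gfj,vto] -> 7 lines: nhzex gfj vto lyu egjd vrll gbu
Hunk 4: at line 2 remove [vto] add [wlob,jzhub,sjccn] -> 9 lines: nhzex gfj wlob jzhub sjccn lyu egjd vrll gbu
Hunk 5: at line 1 remove [wlob] add [hftlj,joorf,kidjo] -> 11 lines: nhzex gfj hftlj joorf kidjo jzhub sjccn lyu egjd vrll gbu
Hunk 6: at line 2 remove [joorf,kidjo] add [bes,zchex,iepfz] -> 12 lines: nhzex gfj hftlj bes zchex iepfz jzhub sjccn lyu egjd vrll gbu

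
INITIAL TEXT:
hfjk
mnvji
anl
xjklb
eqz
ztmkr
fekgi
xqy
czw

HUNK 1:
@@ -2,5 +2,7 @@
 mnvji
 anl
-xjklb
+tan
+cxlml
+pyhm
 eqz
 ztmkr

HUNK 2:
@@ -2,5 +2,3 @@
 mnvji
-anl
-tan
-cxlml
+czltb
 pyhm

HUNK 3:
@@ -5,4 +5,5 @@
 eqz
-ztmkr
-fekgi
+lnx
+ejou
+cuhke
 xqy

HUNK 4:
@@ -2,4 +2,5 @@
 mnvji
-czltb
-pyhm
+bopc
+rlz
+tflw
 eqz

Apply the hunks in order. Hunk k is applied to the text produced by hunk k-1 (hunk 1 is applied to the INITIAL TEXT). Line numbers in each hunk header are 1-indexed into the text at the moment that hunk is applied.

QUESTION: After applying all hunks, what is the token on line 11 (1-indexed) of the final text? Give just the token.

Answer: czw

Derivation:
Hunk 1: at line 2 remove [xjklb] add [tan,cxlml,pyhm] -> 11 lines: hfjk mnvji anl tan cxlml pyhm eqz ztmkr fekgi xqy czw
Hunk 2: at line 2 remove [anl,tan,cxlml] add [czltb] -> 9 lines: hfjk mnvji czltb pyhm eqz ztmkr fekgi xqy czw
Hunk 3: at line 5 remove [ztmkr,fekgi] add [lnx,ejou,cuhke] -> 10 lines: hfjk mnvji czltb pyhm eqz lnx ejou cuhke xqy czw
Hunk 4: at line 2 remove [czltb,pyhm] add [bopc,rlz,tflw] -> 11 lines: hfjk mnvji bopc rlz tflw eqz lnx ejou cuhke xqy czw
Final line 11: czw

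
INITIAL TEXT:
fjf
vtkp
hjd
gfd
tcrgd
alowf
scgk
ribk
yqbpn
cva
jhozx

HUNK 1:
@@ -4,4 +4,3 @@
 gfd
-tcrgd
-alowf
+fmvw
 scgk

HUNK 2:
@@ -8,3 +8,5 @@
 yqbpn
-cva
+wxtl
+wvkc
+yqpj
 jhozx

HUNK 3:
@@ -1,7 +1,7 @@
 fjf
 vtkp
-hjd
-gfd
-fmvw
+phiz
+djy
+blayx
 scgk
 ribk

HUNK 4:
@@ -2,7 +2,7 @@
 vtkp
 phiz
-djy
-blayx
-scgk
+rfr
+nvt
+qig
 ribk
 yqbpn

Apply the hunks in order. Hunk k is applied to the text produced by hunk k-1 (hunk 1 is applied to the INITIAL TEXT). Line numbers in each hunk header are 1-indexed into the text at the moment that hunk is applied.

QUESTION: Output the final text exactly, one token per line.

Hunk 1: at line 4 remove [tcrgd,alowf] add [fmvw] -> 10 lines: fjf vtkp hjd gfd fmvw scgk ribk yqbpn cva jhozx
Hunk 2: at line 8 remove [cva] add [wxtl,wvkc,yqpj] -> 12 lines: fjf vtkp hjd gfd fmvw scgk ribk yqbpn wxtl wvkc yqpj jhozx
Hunk 3: at line 1 remove [hjd,gfd,fmvw] add [phiz,djy,blayx] -> 12 lines: fjf vtkp phiz djy blayx scgk ribk yqbpn wxtl wvkc yqpj jhozx
Hunk 4: at line 2 remove [djy,blayx,scgk] add [rfr,nvt,qig] -> 12 lines: fjf vtkp phiz rfr nvt qig ribk yqbpn wxtl wvkc yqpj jhozx

Answer: fjf
vtkp
phiz
rfr
nvt
qig
ribk
yqbpn
wxtl
wvkc
yqpj
jhozx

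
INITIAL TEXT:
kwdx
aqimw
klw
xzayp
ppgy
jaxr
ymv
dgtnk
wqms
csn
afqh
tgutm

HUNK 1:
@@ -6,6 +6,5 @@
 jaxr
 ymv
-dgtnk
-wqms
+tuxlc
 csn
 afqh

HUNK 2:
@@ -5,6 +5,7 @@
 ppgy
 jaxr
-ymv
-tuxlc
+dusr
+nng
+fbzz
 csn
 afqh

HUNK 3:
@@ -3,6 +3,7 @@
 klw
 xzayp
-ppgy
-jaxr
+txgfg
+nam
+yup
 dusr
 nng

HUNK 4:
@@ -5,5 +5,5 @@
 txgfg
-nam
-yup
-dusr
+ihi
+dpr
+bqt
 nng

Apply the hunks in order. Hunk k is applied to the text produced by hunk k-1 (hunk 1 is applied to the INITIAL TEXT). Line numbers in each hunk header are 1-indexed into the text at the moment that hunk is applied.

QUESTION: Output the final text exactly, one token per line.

Answer: kwdx
aqimw
klw
xzayp
txgfg
ihi
dpr
bqt
nng
fbzz
csn
afqh
tgutm

Derivation:
Hunk 1: at line 6 remove [dgtnk,wqms] add [tuxlc] -> 11 lines: kwdx aqimw klw xzayp ppgy jaxr ymv tuxlc csn afqh tgutm
Hunk 2: at line 5 remove [ymv,tuxlc] add [dusr,nng,fbzz] -> 12 lines: kwdx aqimw klw xzayp ppgy jaxr dusr nng fbzz csn afqh tgutm
Hunk 3: at line 3 remove [ppgy,jaxr] add [txgfg,nam,yup] -> 13 lines: kwdx aqimw klw xzayp txgfg nam yup dusr nng fbzz csn afqh tgutm
Hunk 4: at line 5 remove [nam,yup,dusr] add [ihi,dpr,bqt] -> 13 lines: kwdx aqimw klw xzayp txgfg ihi dpr bqt nng fbzz csn afqh tgutm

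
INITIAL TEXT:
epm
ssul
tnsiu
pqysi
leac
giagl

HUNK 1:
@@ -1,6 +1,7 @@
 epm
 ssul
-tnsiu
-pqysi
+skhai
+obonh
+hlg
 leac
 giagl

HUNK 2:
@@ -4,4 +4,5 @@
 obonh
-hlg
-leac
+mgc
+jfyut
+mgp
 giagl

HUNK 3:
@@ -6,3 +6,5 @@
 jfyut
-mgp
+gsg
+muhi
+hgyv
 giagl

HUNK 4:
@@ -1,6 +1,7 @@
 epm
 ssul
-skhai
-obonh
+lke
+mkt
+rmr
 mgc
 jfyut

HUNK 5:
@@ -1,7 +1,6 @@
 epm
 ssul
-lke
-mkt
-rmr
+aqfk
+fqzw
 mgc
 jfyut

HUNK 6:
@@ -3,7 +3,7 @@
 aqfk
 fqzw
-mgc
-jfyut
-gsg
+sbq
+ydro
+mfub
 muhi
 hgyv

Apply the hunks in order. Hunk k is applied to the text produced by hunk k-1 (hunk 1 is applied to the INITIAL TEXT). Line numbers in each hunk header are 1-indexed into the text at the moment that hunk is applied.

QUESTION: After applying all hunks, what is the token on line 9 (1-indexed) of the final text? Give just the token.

Answer: hgyv

Derivation:
Hunk 1: at line 1 remove [tnsiu,pqysi] add [skhai,obonh,hlg] -> 7 lines: epm ssul skhai obonh hlg leac giagl
Hunk 2: at line 4 remove [hlg,leac] add [mgc,jfyut,mgp] -> 8 lines: epm ssul skhai obonh mgc jfyut mgp giagl
Hunk 3: at line 6 remove [mgp] add [gsg,muhi,hgyv] -> 10 lines: epm ssul skhai obonh mgc jfyut gsg muhi hgyv giagl
Hunk 4: at line 1 remove [skhai,obonh] add [lke,mkt,rmr] -> 11 lines: epm ssul lke mkt rmr mgc jfyut gsg muhi hgyv giagl
Hunk 5: at line 1 remove [lke,mkt,rmr] add [aqfk,fqzw] -> 10 lines: epm ssul aqfk fqzw mgc jfyut gsg muhi hgyv giagl
Hunk 6: at line 3 remove [mgc,jfyut,gsg] add [sbq,ydro,mfub] -> 10 lines: epm ssul aqfk fqzw sbq ydro mfub muhi hgyv giagl
Final line 9: hgyv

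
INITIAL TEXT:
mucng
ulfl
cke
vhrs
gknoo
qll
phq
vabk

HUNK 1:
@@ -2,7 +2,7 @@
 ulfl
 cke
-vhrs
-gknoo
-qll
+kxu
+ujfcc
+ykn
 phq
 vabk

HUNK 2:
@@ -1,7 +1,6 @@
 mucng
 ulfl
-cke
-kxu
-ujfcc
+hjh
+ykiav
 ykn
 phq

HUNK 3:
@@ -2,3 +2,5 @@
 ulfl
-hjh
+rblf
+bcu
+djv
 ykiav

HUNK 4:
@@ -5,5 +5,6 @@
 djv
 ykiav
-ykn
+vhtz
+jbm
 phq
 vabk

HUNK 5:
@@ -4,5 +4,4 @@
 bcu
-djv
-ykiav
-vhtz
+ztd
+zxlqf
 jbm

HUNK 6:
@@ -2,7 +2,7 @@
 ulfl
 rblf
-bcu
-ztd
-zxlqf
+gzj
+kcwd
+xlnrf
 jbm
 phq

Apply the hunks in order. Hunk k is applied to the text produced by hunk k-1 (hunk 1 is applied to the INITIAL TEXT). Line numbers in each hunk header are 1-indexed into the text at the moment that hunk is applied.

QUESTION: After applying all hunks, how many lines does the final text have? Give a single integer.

Hunk 1: at line 2 remove [vhrs,gknoo,qll] add [kxu,ujfcc,ykn] -> 8 lines: mucng ulfl cke kxu ujfcc ykn phq vabk
Hunk 2: at line 1 remove [cke,kxu,ujfcc] add [hjh,ykiav] -> 7 lines: mucng ulfl hjh ykiav ykn phq vabk
Hunk 3: at line 2 remove [hjh] add [rblf,bcu,djv] -> 9 lines: mucng ulfl rblf bcu djv ykiav ykn phq vabk
Hunk 4: at line 5 remove [ykn] add [vhtz,jbm] -> 10 lines: mucng ulfl rblf bcu djv ykiav vhtz jbm phq vabk
Hunk 5: at line 4 remove [djv,ykiav,vhtz] add [ztd,zxlqf] -> 9 lines: mucng ulfl rblf bcu ztd zxlqf jbm phq vabk
Hunk 6: at line 2 remove [bcu,ztd,zxlqf] add [gzj,kcwd,xlnrf] -> 9 lines: mucng ulfl rblf gzj kcwd xlnrf jbm phq vabk
Final line count: 9

Answer: 9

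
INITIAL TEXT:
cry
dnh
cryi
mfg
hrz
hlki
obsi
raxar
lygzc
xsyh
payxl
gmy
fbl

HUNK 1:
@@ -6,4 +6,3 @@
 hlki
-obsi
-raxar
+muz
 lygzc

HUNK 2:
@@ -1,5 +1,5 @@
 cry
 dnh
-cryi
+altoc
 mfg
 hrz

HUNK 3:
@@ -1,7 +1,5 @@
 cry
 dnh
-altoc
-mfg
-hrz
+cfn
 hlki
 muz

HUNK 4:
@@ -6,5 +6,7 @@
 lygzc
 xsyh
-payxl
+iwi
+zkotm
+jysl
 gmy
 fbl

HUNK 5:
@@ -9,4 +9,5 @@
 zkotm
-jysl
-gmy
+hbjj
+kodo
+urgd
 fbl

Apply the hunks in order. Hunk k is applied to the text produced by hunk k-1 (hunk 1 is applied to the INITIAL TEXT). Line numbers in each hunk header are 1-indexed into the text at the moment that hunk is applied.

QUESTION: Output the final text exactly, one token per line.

Hunk 1: at line 6 remove [obsi,raxar] add [muz] -> 12 lines: cry dnh cryi mfg hrz hlki muz lygzc xsyh payxl gmy fbl
Hunk 2: at line 1 remove [cryi] add [altoc] -> 12 lines: cry dnh altoc mfg hrz hlki muz lygzc xsyh payxl gmy fbl
Hunk 3: at line 1 remove [altoc,mfg,hrz] add [cfn] -> 10 lines: cry dnh cfn hlki muz lygzc xsyh payxl gmy fbl
Hunk 4: at line 6 remove [payxl] add [iwi,zkotm,jysl] -> 12 lines: cry dnh cfn hlki muz lygzc xsyh iwi zkotm jysl gmy fbl
Hunk 5: at line 9 remove [jysl,gmy] add [hbjj,kodo,urgd] -> 13 lines: cry dnh cfn hlki muz lygzc xsyh iwi zkotm hbjj kodo urgd fbl

Answer: cry
dnh
cfn
hlki
muz
lygzc
xsyh
iwi
zkotm
hbjj
kodo
urgd
fbl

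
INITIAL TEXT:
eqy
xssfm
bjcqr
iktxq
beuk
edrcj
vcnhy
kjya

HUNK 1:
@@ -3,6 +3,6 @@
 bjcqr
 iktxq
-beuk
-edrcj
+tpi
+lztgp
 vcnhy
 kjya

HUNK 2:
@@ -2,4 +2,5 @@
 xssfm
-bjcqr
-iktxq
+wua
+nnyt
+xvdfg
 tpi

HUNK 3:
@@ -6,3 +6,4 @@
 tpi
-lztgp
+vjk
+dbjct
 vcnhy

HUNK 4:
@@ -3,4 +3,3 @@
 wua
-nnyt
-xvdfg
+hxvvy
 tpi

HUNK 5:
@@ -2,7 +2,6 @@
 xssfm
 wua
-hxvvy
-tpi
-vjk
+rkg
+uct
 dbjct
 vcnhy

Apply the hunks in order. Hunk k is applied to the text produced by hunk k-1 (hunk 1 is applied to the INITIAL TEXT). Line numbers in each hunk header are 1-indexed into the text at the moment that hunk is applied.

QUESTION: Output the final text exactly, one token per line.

Answer: eqy
xssfm
wua
rkg
uct
dbjct
vcnhy
kjya

Derivation:
Hunk 1: at line 3 remove [beuk,edrcj] add [tpi,lztgp] -> 8 lines: eqy xssfm bjcqr iktxq tpi lztgp vcnhy kjya
Hunk 2: at line 2 remove [bjcqr,iktxq] add [wua,nnyt,xvdfg] -> 9 lines: eqy xssfm wua nnyt xvdfg tpi lztgp vcnhy kjya
Hunk 3: at line 6 remove [lztgp] add [vjk,dbjct] -> 10 lines: eqy xssfm wua nnyt xvdfg tpi vjk dbjct vcnhy kjya
Hunk 4: at line 3 remove [nnyt,xvdfg] add [hxvvy] -> 9 lines: eqy xssfm wua hxvvy tpi vjk dbjct vcnhy kjya
Hunk 5: at line 2 remove [hxvvy,tpi,vjk] add [rkg,uct] -> 8 lines: eqy xssfm wua rkg uct dbjct vcnhy kjya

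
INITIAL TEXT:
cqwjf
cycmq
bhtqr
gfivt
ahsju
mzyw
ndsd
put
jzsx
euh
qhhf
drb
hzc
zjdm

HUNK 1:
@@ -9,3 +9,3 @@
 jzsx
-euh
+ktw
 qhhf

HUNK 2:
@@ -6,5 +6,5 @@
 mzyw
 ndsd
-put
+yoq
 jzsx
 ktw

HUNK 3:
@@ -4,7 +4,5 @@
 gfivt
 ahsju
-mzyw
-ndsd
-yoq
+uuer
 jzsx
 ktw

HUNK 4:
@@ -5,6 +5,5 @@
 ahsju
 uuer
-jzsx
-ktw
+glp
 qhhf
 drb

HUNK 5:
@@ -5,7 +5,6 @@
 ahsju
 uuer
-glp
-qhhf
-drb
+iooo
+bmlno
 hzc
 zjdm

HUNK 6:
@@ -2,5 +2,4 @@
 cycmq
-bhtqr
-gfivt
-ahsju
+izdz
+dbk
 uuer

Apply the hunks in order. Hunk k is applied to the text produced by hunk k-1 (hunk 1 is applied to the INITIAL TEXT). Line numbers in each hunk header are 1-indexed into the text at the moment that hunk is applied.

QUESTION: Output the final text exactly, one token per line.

Hunk 1: at line 9 remove [euh] add [ktw] -> 14 lines: cqwjf cycmq bhtqr gfivt ahsju mzyw ndsd put jzsx ktw qhhf drb hzc zjdm
Hunk 2: at line 6 remove [put] add [yoq] -> 14 lines: cqwjf cycmq bhtqr gfivt ahsju mzyw ndsd yoq jzsx ktw qhhf drb hzc zjdm
Hunk 3: at line 4 remove [mzyw,ndsd,yoq] add [uuer] -> 12 lines: cqwjf cycmq bhtqr gfivt ahsju uuer jzsx ktw qhhf drb hzc zjdm
Hunk 4: at line 5 remove [jzsx,ktw] add [glp] -> 11 lines: cqwjf cycmq bhtqr gfivt ahsju uuer glp qhhf drb hzc zjdm
Hunk 5: at line 5 remove [glp,qhhf,drb] add [iooo,bmlno] -> 10 lines: cqwjf cycmq bhtqr gfivt ahsju uuer iooo bmlno hzc zjdm
Hunk 6: at line 2 remove [bhtqr,gfivt,ahsju] add [izdz,dbk] -> 9 lines: cqwjf cycmq izdz dbk uuer iooo bmlno hzc zjdm

Answer: cqwjf
cycmq
izdz
dbk
uuer
iooo
bmlno
hzc
zjdm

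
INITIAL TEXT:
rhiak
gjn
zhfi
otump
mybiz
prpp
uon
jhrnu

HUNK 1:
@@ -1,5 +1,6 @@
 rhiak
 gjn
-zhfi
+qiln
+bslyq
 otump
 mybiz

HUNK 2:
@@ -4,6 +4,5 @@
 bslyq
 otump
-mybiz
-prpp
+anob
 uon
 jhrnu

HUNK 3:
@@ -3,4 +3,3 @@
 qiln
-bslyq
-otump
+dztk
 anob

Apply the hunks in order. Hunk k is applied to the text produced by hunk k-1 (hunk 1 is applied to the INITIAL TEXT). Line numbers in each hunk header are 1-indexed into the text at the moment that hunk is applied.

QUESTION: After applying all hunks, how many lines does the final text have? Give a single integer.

Hunk 1: at line 1 remove [zhfi] add [qiln,bslyq] -> 9 lines: rhiak gjn qiln bslyq otump mybiz prpp uon jhrnu
Hunk 2: at line 4 remove [mybiz,prpp] add [anob] -> 8 lines: rhiak gjn qiln bslyq otump anob uon jhrnu
Hunk 3: at line 3 remove [bslyq,otump] add [dztk] -> 7 lines: rhiak gjn qiln dztk anob uon jhrnu
Final line count: 7

Answer: 7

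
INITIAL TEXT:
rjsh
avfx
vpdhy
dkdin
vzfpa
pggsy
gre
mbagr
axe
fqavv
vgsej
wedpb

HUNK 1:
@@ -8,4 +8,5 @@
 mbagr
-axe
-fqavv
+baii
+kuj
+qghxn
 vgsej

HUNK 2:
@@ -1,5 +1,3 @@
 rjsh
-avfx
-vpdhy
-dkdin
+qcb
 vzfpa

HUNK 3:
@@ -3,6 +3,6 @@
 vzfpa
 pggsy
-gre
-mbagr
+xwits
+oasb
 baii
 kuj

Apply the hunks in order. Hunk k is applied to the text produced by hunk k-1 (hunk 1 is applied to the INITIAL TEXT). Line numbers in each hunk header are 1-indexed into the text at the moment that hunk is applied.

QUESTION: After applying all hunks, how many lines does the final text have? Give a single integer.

Answer: 11

Derivation:
Hunk 1: at line 8 remove [axe,fqavv] add [baii,kuj,qghxn] -> 13 lines: rjsh avfx vpdhy dkdin vzfpa pggsy gre mbagr baii kuj qghxn vgsej wedpb
Hunk 2: at line 1 remove [avfx,vpdhy,dkdin] add [qcb] -> 11 lines: rjsh qcb vzfpa pggsy gre mbagr baii kuj qghxn vgsej wedpb
Hunk 3: at line 3 remove [gre,mbagr] add [xwits,oasb] -> 11 lines: rjsh qcb vzfpa pggsy xwits oasb baii kuj qghxn vgsej wedpb
Final line count: 11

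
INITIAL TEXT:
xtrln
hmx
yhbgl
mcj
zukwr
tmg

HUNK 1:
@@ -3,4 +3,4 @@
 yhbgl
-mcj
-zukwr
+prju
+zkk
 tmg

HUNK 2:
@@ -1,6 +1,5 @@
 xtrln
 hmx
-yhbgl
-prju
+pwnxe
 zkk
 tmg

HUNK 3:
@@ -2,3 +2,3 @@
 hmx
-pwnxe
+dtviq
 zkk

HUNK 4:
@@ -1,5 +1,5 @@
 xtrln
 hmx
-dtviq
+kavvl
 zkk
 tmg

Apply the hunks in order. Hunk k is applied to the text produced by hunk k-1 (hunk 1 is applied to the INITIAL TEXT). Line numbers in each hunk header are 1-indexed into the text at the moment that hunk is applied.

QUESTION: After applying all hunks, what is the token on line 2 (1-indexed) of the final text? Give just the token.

Hunk 1: at line 3 remove [mcj,zukwr] add [prju,zkk] -> 6 lines: xtrln hmx yhbgl prju zkk tmg
Hunk 2: at line 1 remove [yhbgl,prju] add [pwnxe] -> 5 lines: xtrln hmx pwnxe zkk tmg
Hunk 3: at line 2 remove [pwnxe] add [dtviq] -> 5 lines: xtrln hmx dtviq zkk tmg
Hunk 4: at line 1 remove [dtviq] add [kavvl] -> 5 lines: xtrln hmx kavvl zkk tmg
Final line 2: hmx

Answer: hmx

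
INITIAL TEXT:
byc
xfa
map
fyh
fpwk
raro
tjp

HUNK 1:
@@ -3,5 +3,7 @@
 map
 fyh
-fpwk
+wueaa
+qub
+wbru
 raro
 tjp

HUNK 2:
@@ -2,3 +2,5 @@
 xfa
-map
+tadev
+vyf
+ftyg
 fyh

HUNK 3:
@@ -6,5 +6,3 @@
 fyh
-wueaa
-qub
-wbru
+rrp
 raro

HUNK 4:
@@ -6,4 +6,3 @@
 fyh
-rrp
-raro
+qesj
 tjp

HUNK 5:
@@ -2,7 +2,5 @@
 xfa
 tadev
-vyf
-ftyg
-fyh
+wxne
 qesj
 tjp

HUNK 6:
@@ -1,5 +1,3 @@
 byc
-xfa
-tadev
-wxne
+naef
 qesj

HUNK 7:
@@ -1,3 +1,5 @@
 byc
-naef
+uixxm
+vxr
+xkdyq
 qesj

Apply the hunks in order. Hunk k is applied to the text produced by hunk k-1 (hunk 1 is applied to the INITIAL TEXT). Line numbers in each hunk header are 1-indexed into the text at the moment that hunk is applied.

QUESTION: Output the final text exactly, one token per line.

Hunk 1: at line 3 remove [fpwk] add [wueaa,qub,wbru] -> 9 lines: byc xfa map fyh wueaa qub wbru raro tjp
Hunk 2: at line 2 remove [map] add [tadev,vyf,ftyg] -> 11 lines: byc xfa tadev vyf ftyg fyh wueaa qub wbru raro tjp
Hunk 3: at line 6 remove [wueaa,qub,wbru] add [rrp] -> 9 lines: byc xfa tadev vyf ftyg fyh rrp raro tjp
Hunk 4: at line 6 remove [rrp,raro] add [qesj] -> 8 lines: byc xfa tadev vyf ftyg fyh qesj tjp
Hunk 5: at line 2 remove [vyf,ftyg,fyh] add [wxne] -> 6 lines: byc xfa tadev wxne qesj tjp
Hunk 6: at line 1 remove [xfa,tadev,wxne] add [naef] -> 4 lines: byc naef qesj tjp
Hunk 7: at line 1 remove [naef] add [uixxm,vxr,xkdyq] -> 6 lines: byc uixxm vxr xkdyq qesj tjp

Answer: byc
uixxm
vxr
xkdyq
qesj
tjp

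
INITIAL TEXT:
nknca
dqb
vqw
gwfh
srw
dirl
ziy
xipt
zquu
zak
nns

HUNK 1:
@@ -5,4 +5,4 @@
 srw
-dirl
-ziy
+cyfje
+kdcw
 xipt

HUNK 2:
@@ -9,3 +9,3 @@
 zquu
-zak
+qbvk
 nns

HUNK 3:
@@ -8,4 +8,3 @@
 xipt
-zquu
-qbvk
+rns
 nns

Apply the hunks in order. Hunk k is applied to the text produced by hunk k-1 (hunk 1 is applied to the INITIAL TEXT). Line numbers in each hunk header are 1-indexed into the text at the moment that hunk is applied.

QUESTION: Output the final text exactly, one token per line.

Answer: nknca
dqb
vqw
gwfh
srw
cyfje
kdcw
xipt
rns
nns

Derivation:
Hunk 1: at line 5 remove [dirl,ziy] add [cyfje,kdcw] -> 11 lines: nknca dqb vqw gwfh srw cyfje kdcw xipt zquu zak nns
Hunk 2: at line 9 remove [zak] add [qbvk] -> 11 lines: nknca dqb vqw gwfh srw cyfje kdcw xipt zquu qbvk nns
Hunk 3: at line 8 remove [zquu,qbvk] add [rns] -> 10 lines: nknca dqb vqw gwfh srw cyfje kdcw xipt rns nns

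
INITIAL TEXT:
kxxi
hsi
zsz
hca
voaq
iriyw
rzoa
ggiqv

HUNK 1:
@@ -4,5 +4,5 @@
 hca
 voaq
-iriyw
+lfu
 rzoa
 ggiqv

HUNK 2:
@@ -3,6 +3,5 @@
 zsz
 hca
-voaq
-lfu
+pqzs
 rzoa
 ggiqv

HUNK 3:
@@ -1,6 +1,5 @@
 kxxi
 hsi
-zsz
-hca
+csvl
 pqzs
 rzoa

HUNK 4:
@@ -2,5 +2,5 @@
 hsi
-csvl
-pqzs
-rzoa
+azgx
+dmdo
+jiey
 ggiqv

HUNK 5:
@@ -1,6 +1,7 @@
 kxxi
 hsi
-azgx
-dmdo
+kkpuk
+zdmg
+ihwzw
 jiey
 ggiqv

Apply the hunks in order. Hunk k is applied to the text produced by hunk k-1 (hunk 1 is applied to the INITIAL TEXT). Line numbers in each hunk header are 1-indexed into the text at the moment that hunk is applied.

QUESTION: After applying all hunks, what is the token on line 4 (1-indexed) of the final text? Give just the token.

Hunk 1: at line 4 remove [iriyw] add [lfu] -> 8 lines: kxxi hsi zsz hca voaq lfu rzoa ggiqv
Hunk 2: at line 3 remove [voaq,lfu] add [pqzs] -> 7 lines: kxxi hsi zsz hca pqzs rzoa ggiqv
Hunk 3: at line 1 remove [zsz,hca] add [csvl] -> 6 lines: kxxi hsi csvl pqzs rzoa ggiqv
Hunk 4: at line 2 remove [csvl,pqzs,rzoa] add [azgx,dmdo,jiey] -> 6 lines: kxxi hsi azgx dmdo jiey ggiqv
Hunk 5: at line 1 remove [azgx,dmdo] add [kkpuk,zdmg,ihwzw] -> 7 lines: kxxi hsi kkpuk zdmg ihwzw jiey ggiqv
Final line 4: zdmg

Answer: zdmg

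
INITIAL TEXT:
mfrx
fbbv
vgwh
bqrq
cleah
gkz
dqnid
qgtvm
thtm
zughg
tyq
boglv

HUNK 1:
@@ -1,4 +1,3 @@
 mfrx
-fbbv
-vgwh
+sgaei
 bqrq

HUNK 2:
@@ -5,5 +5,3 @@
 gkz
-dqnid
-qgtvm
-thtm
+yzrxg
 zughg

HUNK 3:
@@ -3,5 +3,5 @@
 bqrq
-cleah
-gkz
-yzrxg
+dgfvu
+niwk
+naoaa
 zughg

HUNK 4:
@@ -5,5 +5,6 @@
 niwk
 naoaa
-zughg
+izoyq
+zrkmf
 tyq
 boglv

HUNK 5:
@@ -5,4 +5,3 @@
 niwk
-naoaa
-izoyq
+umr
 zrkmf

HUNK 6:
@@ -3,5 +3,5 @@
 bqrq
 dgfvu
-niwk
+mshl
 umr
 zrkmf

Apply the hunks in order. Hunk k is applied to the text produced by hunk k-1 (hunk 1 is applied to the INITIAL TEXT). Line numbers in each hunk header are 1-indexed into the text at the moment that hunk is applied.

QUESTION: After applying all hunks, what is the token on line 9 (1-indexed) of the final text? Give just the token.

Answer: boglv

Derivation:
Hunk 1: at line 1 remove [fbbv,vgwh] add [sgaei] -> 11 lines: mfrx sgaei bqrq cleah gkz dqnid qgtvm thtm zughg tyq boglv
Hunk 2: at line 5 remove [dqnid,qgtvm,thtm] add [yzrxg] -> 9 lines: mfrx sgaei bqrq cleah gkz yzrxg zughg tyq boglv
Hunk 3: at line 3 remove [cleah,gkz,yzrxg] add [dgfvu,niwk,naoaa] -> 9 lines: mfrx sgaei bqrq dgfvu niwk naoaa zughg tyq boglv
Hunk 4: at line 5 remove [zughg] add [izoyq,zrkmf] -> 10 lines: mfrx sgaei bqrq dgfvu niwk naoaa izoyq zrkmf tyq boglv
Hunk 5: at line 5 remove [naoaa,izoyq] add [umr] -> 9 lines: mfrx sgaei bqrq dgfvu niwk umr zrkmf tyq boglv
Hunk 6: at line 3 remove [niwk] add [mshl] -> 9 lines: mfrx sgaei bqrq dgfvu mshl umr zrkmf tyq boglv
Final line 9: boglv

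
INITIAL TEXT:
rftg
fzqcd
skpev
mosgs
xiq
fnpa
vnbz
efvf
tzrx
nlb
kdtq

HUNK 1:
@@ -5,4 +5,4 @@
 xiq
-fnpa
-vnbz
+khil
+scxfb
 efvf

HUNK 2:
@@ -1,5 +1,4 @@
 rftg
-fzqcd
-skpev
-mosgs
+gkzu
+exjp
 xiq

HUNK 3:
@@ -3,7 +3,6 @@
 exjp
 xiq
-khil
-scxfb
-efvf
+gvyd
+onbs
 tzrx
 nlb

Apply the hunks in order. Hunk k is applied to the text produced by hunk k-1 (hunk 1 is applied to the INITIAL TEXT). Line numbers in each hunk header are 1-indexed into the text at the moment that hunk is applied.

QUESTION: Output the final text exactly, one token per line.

Hunk 1: at line 5 remove [fnpa,vnbz] add [khil,scxfb] -> 11 lines: rftg fzqcd skpev mosgs xiq khil scxfb efvf tzrx nlb kdtq
Hunk 2: at line 1 remove [fzqcd,skpev,mosgs] add [gkzu,exjp] -> 10 lines: rftg gkzu exjp xiq khil scxfb efvf tzrx nlb kdtq
Hunk 3: at line 3 remove [khil,scxfb,efvf] add [gvyd,onbs] -> 9 lines: rftg gkzu exjp xiq gvyd onbs tzrx nlb kdtq

Answer: rftg
gkzu
exjp
xiq
gvyd
onbs
tzrx
nlb
kdtq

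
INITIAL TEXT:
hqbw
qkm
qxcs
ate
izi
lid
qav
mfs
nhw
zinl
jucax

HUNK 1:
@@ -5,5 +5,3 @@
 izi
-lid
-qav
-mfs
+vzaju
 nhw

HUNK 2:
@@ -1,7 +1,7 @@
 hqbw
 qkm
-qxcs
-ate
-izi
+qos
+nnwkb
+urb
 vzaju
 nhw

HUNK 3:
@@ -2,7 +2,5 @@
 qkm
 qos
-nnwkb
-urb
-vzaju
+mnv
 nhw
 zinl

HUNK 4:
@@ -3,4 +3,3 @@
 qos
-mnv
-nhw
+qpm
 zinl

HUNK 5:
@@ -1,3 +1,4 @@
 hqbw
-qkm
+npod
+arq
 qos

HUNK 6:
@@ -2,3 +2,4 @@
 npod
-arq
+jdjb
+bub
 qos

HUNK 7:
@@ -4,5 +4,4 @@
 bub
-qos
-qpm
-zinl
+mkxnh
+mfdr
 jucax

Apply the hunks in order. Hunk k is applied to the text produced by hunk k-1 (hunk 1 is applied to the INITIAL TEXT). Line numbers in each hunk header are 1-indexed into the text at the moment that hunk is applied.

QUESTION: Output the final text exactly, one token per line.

Hunk 1: at line 5 remove [lid,qav,mfs] add [vzaju] -> 9 lines: hqbw qkm qxcs ate izi vzaju nhw zinl jucax
Hunk 2: at line 1 remove [qxcs,ate,izi] add [qos,nnwkb,urb] -> 9 lines: hqbw qkm qos nnwkb urb vzaju nhw zinl jucax
Hunk 3: at line 2 remove [nnwkb,urb,vzaju] add [mnv] -> 7 lines: hqbw qkm qos mnv nhw zinl jucax
Hunk 4: at line 3 remove [mnv,nhw] add [qpm] -> 6 lines: hqbw qkm qos qpm zinl jucax
Hunk 5: at line 1 remove [qkm] add [npod,arq] -> 7 lines: hqbw npod arq qos qpm zinl jucax
Hunk 6: at line 2 remove [arq] add [jdjb,bub] -> 8 lines: hqbw npod jdjb bub qos qpm zinl jucax
Hunk 7: at line 4 remove [qos,qpm,zinl] add [mkxnh,mfdr] -> 7 lines: hqbw npod jdjb bub mkxnh mfdr jucax

Answer: hqbw
npod
jdjb
bub
mkxnh
mfdr
jucax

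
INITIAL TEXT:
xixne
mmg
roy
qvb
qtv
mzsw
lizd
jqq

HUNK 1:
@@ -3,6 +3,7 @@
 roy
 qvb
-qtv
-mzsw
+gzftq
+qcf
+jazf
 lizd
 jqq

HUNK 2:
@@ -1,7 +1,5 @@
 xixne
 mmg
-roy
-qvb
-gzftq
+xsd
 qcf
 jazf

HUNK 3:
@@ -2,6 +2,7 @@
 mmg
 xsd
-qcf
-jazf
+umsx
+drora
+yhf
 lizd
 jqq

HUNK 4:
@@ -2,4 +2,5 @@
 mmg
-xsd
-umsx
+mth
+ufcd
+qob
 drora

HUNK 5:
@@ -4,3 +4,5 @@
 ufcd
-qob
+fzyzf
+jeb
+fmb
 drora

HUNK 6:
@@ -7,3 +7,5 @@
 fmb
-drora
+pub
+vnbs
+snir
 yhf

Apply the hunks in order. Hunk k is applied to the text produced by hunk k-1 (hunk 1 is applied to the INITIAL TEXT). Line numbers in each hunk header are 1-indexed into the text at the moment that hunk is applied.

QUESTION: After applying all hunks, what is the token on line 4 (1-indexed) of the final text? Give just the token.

Answer: ufcd

Derivation:
Hunk 1: at line 3 remove [qtv,mzsw] add [gzftq,qcf,jazf] -> 9 lines: xixne mmg roy qvb gzftq qcf jazf lizd jqq
Hunk 2: at line 1 remove [roy,qvb,gzftq] add [xsd] -> 7 lines: xixne mmg xsd qcf jazf lizd jqq
Hunk 3: at line 2 remove [qcf,jazf] add [umsx,drora,yhf] -> 8 lines: xixne mmg xsd umsx drora yhf lizd jqq
Hunk 4: at line 2 remove [xsd,umsx] add [mth,ufcd,qob] -> 9 lines: xixne mmg mth ufcd qob drora yhf lizd jqq
Hunk 5: at line 4 remove [qob] add [fzyzf,jeb,fmb] -> 11 lines: xixne mmg mth ufcd fzyzf jeb fmb drora yhf lizd jqq
Hunk 6: at line 7 remove [drora] add [pub,vnbs,snir] -> 13 lines: xixne mmg mth ufcd fzyzf jeb fmb pub vnbs snir yhf lizd jqq
Final line 4: ufcd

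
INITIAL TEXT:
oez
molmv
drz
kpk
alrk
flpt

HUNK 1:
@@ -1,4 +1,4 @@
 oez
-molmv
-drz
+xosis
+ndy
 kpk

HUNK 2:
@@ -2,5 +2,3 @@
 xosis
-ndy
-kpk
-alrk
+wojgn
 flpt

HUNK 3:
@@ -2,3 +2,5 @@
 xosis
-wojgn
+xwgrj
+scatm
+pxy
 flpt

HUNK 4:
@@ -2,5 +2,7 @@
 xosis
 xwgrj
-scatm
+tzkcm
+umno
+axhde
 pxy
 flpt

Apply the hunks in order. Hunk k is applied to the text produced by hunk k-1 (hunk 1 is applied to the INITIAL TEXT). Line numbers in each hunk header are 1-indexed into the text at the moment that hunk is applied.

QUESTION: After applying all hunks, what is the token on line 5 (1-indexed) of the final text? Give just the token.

Hunk 1: at line 1 remove [molmv,drz] add [xosis,ndy] -> 6 lines: oez xosis ndy kpk alrk flpt
Hunk 2: at line 2 remove [ndy,kpk,alrk] add [wojgn] -> 4 lines: oez xosis wojgn flpt
Hunk 3: at line 2 remove [wojgn] add [xwgrj,scatm,pxy] -> 6 lines: oez xosis xwgrj scatm pxy flpt
Hunk 4: at line 2 remove [scatm] add [tzkcm,umno,axhde] -> 8 lines: oez xosis xwgrj tzkcm umno axhde pxy flpt
Final line 5: umno

Answer: umno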